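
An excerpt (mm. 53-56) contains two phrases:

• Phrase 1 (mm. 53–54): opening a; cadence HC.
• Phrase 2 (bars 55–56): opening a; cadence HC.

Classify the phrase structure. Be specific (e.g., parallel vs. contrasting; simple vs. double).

repeated phrase

Both phrases have the same opening (a) and the same cadence (half cadence): the second is a restatement, not a consequent, so this is a repeated phrase rather than a period.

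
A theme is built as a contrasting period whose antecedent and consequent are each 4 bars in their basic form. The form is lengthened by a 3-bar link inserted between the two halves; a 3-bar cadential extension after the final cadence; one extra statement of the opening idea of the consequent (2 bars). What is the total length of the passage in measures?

16 measures

Basic contrasting period: 4 + 4 = 8 bars.
8 (basic form) + 3 (link) + 3 (cadential extension) + 2 (extra statement) = 16.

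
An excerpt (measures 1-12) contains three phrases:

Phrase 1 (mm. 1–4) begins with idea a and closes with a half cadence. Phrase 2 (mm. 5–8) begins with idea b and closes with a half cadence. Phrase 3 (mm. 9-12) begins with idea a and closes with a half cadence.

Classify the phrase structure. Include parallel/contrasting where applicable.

The final phrase closes with a half cadence, which is not stronger than the preceding half cadence; the 3 phrases lack an overall antecedent–consequent design and so form a phrase group.

phrase group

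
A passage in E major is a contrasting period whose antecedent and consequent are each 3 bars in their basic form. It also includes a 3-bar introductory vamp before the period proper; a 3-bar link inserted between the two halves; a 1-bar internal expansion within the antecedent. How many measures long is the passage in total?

13 measures

Basic contrasting period: 3 + 3 = 6 bars.
6 (basic form) + 3 (introduction) + 3 (link) + 1 (internal expansion) = 13.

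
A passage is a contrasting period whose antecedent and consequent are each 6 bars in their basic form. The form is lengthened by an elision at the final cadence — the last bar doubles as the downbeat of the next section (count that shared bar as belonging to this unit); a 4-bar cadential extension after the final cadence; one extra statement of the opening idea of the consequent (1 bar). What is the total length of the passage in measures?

Basic contrasting period: 6 + 6 = 12 bars.
12 (basic form) + 4 (cadential extension) + 1 (extra statement) = 17.
The elision shares a bar with the next section but does not change this unit's count.

17 measures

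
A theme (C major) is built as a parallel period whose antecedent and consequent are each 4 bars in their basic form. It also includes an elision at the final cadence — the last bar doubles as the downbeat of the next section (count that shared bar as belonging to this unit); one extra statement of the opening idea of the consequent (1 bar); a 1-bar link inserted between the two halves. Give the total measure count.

10 measures

Basic parallel period: 4 + 4 = 8 bars.
8 (basic form) + 1 (extra statement) + 1 (link) = 10.
The elision shares a bar with the next section but does not change this unit's count.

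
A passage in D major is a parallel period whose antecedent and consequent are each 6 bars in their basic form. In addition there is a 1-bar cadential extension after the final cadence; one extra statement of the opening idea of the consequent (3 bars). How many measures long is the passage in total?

Basic parallel period: 6 + 6 = 12 bars.
12 (basic form) + 1 (cadential extension) + 3 (extra statement) = 16.

16 measures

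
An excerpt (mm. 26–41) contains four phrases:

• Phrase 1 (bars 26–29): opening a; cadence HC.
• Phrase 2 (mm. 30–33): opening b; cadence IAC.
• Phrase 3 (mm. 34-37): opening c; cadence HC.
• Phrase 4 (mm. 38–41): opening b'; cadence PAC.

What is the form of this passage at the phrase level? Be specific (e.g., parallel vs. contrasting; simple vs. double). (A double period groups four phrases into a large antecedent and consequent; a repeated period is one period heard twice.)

contrasting double period

Four phrases in two halves: the first half (measures 26-33) ends with an imperfect authentic cadence, the second (measures 34–41) with a perfect authentic cadence — a large antecedent–consequent pair, i.e. a double period.
Phrase 3 begins with different material from phrase 1, making it contrasting.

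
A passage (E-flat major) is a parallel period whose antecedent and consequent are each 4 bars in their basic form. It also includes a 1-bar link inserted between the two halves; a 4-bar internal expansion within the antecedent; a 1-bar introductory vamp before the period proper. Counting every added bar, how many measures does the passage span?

Basic parallel period: 4 + 4 = 8 bars.
8 (basic form) + 1 (link) + 4 (internal expansion) + 1 (introduction) = 14.

14 measures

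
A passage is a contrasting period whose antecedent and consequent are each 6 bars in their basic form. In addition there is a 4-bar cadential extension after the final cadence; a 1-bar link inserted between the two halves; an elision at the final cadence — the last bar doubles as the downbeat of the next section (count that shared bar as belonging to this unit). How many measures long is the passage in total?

Basic contrasting period: 6 + 6 = 12 bars.
12 (basic form) + 4 (cadential extension) + 1 (link) = 17.
The elision shares a bar with the next section but does not change this unit's count.

17 measures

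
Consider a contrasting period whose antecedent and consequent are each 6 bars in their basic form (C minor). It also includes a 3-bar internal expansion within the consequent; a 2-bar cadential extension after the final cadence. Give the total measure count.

17 measures

Basic contrasting period: 6 + 6 = 12 bars.
12 (basic form) + 3 (internal expansion) + 2 (cadential extension) = 17.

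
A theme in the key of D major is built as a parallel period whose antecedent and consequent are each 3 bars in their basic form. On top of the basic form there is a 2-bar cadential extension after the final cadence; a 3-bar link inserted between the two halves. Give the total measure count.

Basic parallel period: 3 + 3 = 6 bars.
6 (basic form) + 2 (cadential extension) + 3 (link) = 11.

11 measures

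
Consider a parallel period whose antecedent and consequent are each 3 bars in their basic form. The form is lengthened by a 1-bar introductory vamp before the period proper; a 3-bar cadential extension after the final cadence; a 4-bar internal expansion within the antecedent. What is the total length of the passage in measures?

Basic parallel period: 3 + 3 = 6 bars.
6 (basic form) + 1 (introduction) + 3 (cadential extension) + 4 (internal expansion) = 14.

14 measures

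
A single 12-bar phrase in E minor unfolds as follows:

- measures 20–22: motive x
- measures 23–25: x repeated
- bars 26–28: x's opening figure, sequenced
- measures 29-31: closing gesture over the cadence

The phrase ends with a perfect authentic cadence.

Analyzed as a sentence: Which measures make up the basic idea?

measures 20–22

The presentation of a sentence is the basic idea (mm. 20–22) plus its repetition (bars 23-25); the basic idea is therefore mm. 20-22.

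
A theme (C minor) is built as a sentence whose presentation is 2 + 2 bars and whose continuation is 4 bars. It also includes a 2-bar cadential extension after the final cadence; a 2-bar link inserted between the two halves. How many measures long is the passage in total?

Basic sentence: 2 + 2 + 4 = 8 bars.
8 (basic form) + 2 (cadential extension) + 2 (link) = 12.

12 measures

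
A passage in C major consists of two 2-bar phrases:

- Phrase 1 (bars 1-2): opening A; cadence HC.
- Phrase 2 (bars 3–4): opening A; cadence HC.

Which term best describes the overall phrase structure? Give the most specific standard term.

Both phrases have the same opening (A) and the same cadence (half cadence): the second is a restatement, not a consequent, so this is a repeated phrase rather than a period.

repeated phrase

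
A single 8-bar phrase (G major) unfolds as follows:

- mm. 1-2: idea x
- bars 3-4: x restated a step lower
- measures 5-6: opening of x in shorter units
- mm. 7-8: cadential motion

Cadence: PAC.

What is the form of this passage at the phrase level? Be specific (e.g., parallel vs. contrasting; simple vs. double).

sentence

Basic idea (measures 1–2) + its repetition (bars 3–4) form the presentation; fragmentation and cadence (measures 5–8) form the continuation — the 8-bar whole is a sentence.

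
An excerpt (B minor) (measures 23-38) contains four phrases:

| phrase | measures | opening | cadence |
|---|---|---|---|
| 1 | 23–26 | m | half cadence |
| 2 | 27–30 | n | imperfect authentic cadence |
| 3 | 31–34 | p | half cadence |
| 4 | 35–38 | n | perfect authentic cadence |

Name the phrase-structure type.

Four phrases in two halves: the first half (bars 23–30) ends with an imperfect authentic cadence, the second (mm. 31-38) with a perfect authentic cadence — a large antecedent–consequent pair, i.e. a double period.
Phrase 3 begins with different material from phrase 1, making it contrasting.

contrasting double period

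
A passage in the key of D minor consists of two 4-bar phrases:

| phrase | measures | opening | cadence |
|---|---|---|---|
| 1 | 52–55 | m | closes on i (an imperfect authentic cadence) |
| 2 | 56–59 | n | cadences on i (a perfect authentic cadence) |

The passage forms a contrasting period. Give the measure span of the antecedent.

The antecedent is the phrase ending with the weaker cadence (imperfect authentic cadence, phrase 1) and the consequent the one ending more conclusively (perfect authentic cadence, phrase 2); the antecedent is mm. 52-55.

measures 52–55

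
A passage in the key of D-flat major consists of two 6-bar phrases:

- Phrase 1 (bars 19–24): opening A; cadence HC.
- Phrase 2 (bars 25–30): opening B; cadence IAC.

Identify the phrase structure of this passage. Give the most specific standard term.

Phrase 1 ends with a half cadence (weaker) and phrase 2 with an imperfect authentic cadence (stronger): antecedent + consequent = a period.
The two phrases open with different material (A / B), so the period is contrasting.

contrasting period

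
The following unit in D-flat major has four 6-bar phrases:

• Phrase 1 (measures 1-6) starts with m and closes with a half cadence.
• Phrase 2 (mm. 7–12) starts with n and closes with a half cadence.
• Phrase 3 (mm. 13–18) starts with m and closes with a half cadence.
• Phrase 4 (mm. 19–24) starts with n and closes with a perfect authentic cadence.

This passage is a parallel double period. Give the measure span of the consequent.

measures 13–24

In a double period the four phrases pair into a large antecedent (phrases 1–2, ending half cadence) and a large consequent (phrases 3–4, ending perfect authentic cadence). The consequent spans mm. 13-24.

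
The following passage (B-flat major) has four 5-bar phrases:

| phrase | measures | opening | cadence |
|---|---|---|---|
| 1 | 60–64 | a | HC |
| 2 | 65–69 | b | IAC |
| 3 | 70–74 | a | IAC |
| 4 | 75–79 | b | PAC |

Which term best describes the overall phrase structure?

parallel double period

Four phrases in two halves: the first half (measures 60–69) ends with an imperfect authentic cadence, the second (measures 70–79) with a perfect authentic cadence — a large antecedent–consequent pair, i.e. a double period.
Phrase 3 begins with the same material as phrase 1, making it parallel.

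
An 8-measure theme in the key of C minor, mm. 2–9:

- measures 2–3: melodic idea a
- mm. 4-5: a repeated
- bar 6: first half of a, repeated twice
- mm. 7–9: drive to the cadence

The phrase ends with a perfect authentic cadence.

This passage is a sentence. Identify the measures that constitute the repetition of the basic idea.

measures 4–5

The presentation of a sentence is the basic idea (mm. 2-3) plus its repetition (mm. 4-5); the repetition of the basic idea is therefore bars 4-5.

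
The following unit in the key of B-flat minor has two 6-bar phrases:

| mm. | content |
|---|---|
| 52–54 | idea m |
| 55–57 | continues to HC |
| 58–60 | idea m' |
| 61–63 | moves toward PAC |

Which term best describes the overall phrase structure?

parallel period

Phrase 1 ends with a half cadence (weaker) and phrase 2 with a perfect authentic cadence (stronger): antecedent + consequent = a period.
The two phrases open with the same material (m / m'), so the period is parallel.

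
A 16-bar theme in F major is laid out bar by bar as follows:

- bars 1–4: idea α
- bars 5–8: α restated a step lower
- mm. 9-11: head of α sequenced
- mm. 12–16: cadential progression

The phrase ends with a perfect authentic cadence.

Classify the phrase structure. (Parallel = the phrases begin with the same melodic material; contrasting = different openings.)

Basic idea (measures 1–4) + its repetition (mm. 5–8) form the presentation; fragmentation and cadence (mm. 9–16) form the continuation — the 16-bar whole is a sentence.

sentence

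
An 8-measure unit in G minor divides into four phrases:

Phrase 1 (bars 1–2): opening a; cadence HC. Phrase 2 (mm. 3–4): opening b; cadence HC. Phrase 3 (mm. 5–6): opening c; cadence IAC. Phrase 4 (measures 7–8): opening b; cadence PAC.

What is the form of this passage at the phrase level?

contrasting double period

Four phrases in two halves: the first half (mm. 1-4) ends with a half cadence, the second (mm. 5–8) with a perfect authentic cadence — a large antecedent–consequent pair, i.e. a double period.
Phrase 3 begins with different material from phrase 1, making it contrasting.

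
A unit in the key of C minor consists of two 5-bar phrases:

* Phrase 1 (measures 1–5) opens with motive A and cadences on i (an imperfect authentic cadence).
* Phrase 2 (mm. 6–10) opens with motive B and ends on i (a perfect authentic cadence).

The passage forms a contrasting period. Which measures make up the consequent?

measures 6–10

The phrase ending with the weaker cadence (imperfect authentic cadence) is the antecedent; the one ending more conclusively (perfect authentic cadence) is the consequent. The consequent is measures 6–10.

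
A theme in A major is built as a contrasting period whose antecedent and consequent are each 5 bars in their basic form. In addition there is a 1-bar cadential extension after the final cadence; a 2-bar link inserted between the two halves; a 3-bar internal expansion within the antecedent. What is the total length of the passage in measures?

16 measures

Basic contrasting period: 5 + 5 = 10 bars.
10 (basic form) + 1 (cadential extension) + 2 (link) + 3 (internal expansion) = 16.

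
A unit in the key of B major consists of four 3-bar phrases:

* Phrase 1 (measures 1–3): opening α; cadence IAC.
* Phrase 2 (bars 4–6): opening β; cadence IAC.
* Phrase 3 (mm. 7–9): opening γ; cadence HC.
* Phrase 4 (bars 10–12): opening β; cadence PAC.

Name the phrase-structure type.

contrasting double period

Four phrases in two halves: the first half (mm. 1-6) ends with an imperfect authentic cadence, the second (mm. 7-12) with a perfect authentic cadence — a large antecedent–consequent pair, i.e. a double period.
Phrase 3 begins with different material from phrase 1, making it contrasting.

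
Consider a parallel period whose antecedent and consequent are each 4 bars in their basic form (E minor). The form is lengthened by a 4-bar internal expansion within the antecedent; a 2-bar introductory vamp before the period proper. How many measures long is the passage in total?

Basic parallel period: 4 + 4 = 8 bars.
8 (basic form) + 4 (internal expansion) + 2 (introduction) = 14.

14 measures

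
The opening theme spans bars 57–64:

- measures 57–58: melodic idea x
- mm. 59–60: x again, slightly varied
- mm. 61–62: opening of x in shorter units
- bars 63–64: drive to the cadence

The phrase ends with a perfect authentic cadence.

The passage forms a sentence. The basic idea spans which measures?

measures 57–58

The presentation of a sentence is the basic idea (mm. 57–58) plus its repetition (measures 59–60); the basic idea is therefore mm. 57-58.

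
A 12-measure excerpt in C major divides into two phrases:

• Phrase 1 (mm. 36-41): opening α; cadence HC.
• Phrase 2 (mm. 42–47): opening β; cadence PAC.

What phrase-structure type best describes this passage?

contrasting period

Phrase 1 ends with a half cadence (weaker) and phrase 2 with a perfect authentic cadence (stronger): antecedent + consequent = a period.
The two phrases open with different material (α / β), so the period is contrasting.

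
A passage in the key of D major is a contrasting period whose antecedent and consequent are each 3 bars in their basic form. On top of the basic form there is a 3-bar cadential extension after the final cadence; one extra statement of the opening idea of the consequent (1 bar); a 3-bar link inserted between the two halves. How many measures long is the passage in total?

Basic contrasting period: 3 + 3 = 6 bars.
6 (basic form) + 3 (cadential extension) + 1 (extra statement) + 3 (link) = 13.

13 measures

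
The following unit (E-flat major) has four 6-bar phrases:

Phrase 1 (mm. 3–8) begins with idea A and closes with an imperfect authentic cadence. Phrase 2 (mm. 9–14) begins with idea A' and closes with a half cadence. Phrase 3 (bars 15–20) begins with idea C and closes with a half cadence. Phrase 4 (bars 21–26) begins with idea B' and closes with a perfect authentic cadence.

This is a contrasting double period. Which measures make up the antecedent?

measures 3–14

In a double period the first pair of phrases (ending half cadence) is the large antecedent and the second pair (ending perfect authentic cadence) is the large consequent; the antecedent is measures 3–14.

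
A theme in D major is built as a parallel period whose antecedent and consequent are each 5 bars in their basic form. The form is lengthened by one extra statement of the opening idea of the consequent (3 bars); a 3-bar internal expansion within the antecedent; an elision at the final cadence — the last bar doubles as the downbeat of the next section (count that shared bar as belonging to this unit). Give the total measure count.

Basic parallel period: 5 + 5 = 10 bars.
10 (basic form) + 3 (extra statement) + 3 (internal expansion) = 16.
The elision shares a bar with the next section but does not change this unit's count.

16 measures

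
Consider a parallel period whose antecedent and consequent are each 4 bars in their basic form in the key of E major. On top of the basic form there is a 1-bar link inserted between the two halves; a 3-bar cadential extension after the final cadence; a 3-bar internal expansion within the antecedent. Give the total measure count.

Basic parallel period: 4 + 4 = 8 bars.
8 (basic form) + 1 (link) + 3 (cadential extension) + 3 (internal expansion) = 15.

15 measures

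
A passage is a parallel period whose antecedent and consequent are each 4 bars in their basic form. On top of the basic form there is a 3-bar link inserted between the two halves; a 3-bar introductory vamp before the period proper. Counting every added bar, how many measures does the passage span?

Basic parallel period: 4 + 4 = 8 bars.
8 (basic form) + 3 (link) + 3 (introduction) = 14.

14 measures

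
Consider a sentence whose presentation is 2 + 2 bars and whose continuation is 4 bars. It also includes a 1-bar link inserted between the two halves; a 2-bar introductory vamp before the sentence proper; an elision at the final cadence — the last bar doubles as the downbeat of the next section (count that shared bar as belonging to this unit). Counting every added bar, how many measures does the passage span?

11 measures

Basic sentence: 2 + 2 + 4 = 8 bars.
8 (basic form) + 1 (link) + 2 (introduction) = 11.
The elision shares a bar with the next section but does not change this unit's count.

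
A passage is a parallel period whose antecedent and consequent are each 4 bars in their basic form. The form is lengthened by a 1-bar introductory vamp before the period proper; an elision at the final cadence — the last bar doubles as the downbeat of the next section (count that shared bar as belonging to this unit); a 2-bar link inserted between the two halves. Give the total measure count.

Basic parallel period: 4 + 4 = 8 bars.
8 (basic form) + 1 (introduction) + 2 (link) = 11.
The elision shares a bar with the next section but does not change this unit's count.

11 measures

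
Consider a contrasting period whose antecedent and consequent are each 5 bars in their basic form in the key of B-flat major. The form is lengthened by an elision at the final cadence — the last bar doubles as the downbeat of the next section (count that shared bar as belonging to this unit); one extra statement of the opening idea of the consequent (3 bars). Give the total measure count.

Basic contrasting period: 5 + 5 = 10 bars.
10 (basic form) + 3 (extra statement) = 13.
The elision shares a bar with the next section but does not change this unit's count.

13 measures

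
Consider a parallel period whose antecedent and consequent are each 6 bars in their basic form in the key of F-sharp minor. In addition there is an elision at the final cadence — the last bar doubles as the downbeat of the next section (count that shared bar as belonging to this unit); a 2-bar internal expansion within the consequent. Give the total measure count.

Basic parallel period: 6 + 6 = 12 bars.
12 (basic form) + 2 (internal expansion) = 14.
The elision shares a bar with the next section but does not change this unit's count.

14 measures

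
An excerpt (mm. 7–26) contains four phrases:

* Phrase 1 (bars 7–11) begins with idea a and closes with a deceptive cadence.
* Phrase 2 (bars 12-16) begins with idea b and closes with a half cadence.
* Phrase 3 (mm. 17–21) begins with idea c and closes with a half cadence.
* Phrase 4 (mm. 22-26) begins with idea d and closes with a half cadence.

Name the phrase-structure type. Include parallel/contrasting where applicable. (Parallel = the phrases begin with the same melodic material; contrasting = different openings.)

Phrase 4 ends with a half cadence, no stronger than phrase 2's half cadence, so the four phrases do not form a double period; nor do phrases 3–4 duplicate 1–2, so it is not a repeated period. With no phrase reaching a conclusive cadence, the passage is a phrase group.

phrase group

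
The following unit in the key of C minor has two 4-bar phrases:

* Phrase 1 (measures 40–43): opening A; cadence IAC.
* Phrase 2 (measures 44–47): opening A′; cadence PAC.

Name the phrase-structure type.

Phrase 1 ends with an imperfect authentic cadence (weaker) and phrase 2 with a perfect authentic cadence (stronger): antecedent + consequent = a period.
The two phrases open with the same material (A / A′), so the period is parallel.

parallel period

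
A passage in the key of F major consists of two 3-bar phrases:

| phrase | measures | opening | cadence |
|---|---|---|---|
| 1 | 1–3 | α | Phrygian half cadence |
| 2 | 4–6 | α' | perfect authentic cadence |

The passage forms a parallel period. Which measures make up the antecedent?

The antecedent is the phrase ending with the weaker cadence (Phrygian half cadence, phrase 1) and the consequent the one ending more conclusively (perfect authentic cadence, phrase 2); the antecedent is mm. 1-3.

measures 1–3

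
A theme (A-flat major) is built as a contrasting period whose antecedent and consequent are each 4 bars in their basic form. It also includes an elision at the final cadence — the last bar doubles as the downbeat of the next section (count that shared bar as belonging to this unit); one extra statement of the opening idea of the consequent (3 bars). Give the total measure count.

Basic contrasting period: 4 + 4 = 8 bars.
8 (basic form) + 3 (extra statement) = 11.
The elision shares a bar with the next section but does not change this unit's count.

11 measures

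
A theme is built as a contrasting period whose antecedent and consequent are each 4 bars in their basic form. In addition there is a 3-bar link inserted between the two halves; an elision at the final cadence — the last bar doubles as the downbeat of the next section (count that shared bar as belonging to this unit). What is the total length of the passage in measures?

11 measures

Basic contrasting period: 4 + 4 = 8 bars.
8 (basic form) + 3 (link) = 11.
The elision shares a bar with the next section but does not change this unit's count.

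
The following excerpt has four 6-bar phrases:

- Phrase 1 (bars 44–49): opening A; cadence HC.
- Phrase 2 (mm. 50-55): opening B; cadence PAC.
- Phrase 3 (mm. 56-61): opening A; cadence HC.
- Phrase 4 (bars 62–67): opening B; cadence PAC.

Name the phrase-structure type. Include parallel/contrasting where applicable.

The cadence pattern HC–PAC–HC–PAC is weak–strong twice, and phrases 3–4 restate phrases 1–2: a period heard twice, not a double period (which would end weakly at phrase 2).

repeated period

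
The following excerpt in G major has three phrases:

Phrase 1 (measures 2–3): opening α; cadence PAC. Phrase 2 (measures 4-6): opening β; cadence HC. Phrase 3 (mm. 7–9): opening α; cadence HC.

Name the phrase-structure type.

The final phrase closes with a half cadence, which is not stronger than the preceding half cadence; the 3 phrases lack an overall antecedent–consequent design and so form a phrase group.

phrase group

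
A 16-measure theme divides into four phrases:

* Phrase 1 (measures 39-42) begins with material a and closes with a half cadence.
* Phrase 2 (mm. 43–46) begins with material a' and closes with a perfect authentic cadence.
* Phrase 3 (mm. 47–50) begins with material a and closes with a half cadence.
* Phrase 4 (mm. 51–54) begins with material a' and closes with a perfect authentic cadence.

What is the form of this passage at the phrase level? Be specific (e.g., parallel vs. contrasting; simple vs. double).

The cadence pattern HC–PAC–HC–PAC is weak–strong twice, and phrases 3–4 restate phrases 1–2: a period heard twice, not a double period (which would end weakly at phrase 2).

repeated period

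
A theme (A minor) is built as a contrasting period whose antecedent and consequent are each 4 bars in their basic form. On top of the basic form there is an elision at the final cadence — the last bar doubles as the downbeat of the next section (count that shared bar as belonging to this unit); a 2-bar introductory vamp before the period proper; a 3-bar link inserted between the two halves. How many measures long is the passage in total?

13 measures

Basic contrasting period: 4 + 4 = 8 bars.
8 (basic form) + 2 (introduction) + 3 (link) = 13.
The elision shares a bar with the next section but does not change this unit's count.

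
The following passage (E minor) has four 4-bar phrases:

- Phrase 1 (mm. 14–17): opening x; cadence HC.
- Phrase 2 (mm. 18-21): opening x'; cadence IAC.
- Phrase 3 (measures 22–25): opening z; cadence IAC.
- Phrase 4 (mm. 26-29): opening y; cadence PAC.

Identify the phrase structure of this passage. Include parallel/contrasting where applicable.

Four phrases in two halves: the first half (bars 14–21) ends with an imperfect authentic cadence, the second (mm. 22–29) with a perfect authentic cadence — a large antecedent–consequent pair, i.e. a double period.
Phrase 3 begins with different material from phrase 1, making it contrasting.

contrasting double period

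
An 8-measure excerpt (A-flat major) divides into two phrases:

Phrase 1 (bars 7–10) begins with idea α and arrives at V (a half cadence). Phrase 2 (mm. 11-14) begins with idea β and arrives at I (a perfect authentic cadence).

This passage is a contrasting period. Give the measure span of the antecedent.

The antecedent is the phrase ending with the weaker cadence (half cadence, phrase 1) and the consequent the one ending more conclusively (perfect authentic cadence, phrase 2); the antecedent is bars 7-10.

measures 7–10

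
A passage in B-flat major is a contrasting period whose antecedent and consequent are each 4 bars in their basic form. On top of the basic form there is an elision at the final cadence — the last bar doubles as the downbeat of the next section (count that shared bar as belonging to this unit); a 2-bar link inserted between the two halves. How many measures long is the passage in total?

Basic contrasting period: 4 + 4 = 8 bars.
8 (basic form) + 2 (link) = 10.
The elision shares a bar with the next section but does not change this unit's count.

10 measures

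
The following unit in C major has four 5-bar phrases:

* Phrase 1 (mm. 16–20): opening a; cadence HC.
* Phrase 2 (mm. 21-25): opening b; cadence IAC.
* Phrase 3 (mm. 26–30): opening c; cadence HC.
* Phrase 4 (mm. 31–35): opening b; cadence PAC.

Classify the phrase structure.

contrasting double period

Four phrases in two halves: the first half (measures 16–25) ends with an imperfect authentic cadence, the second (mm. 26-35) with a perfect authentic cadence — a large antecedent–consequent pair, i.e. a double period.
Phrase 3 begins with different material from phrase 1, making it contrasting.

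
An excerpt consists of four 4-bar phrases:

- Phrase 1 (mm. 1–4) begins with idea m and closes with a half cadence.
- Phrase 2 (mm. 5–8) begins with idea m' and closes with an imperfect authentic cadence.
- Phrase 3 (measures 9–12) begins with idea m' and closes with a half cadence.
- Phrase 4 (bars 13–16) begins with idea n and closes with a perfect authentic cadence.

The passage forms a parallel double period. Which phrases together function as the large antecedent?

In a double period the first pair of phrases (ending imperfect authentic cadence) is the large antecedent and the second pair (ending perfect authentic cadence) is the large consequent; the antecedent is phrases 1 and 2.

phrases 1 and 2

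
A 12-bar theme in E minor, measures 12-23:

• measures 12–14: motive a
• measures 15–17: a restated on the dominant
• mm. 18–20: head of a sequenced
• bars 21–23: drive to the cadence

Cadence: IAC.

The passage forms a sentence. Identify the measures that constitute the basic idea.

The presentation of a sentence is the basic idea (mm. 12-14) plus its repetition (bars 15-17); the basic idea is therefore mm. 12-14.

measures 12–14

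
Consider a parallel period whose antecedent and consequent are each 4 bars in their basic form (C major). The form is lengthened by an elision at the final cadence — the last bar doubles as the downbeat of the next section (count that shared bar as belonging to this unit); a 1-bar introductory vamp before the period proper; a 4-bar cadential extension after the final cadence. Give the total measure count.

13 measures

Basic parallel period: 4 + 4 = 8 bars.
8 (basic form) + 1 (introduction) + 4 (cadential extension) = 13.
The elision shares a bar with the next section but does not change this unit's count.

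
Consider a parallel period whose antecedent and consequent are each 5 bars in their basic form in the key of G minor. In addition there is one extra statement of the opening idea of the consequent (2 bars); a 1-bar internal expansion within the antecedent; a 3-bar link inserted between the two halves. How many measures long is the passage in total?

Basic parallel period: 5 + 5 = 10 bars.
10 (basic form) + 2 (extra statement) + 1 (internal expansion) + 3 (link) = 16.

16 measures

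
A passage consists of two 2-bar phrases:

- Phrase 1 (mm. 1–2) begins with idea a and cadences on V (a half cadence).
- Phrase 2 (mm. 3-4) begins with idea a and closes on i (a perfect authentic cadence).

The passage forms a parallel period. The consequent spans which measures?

measures 3–4

The antecedent is the phrase ending with the weaker cadence (half cadence, phrase 1) and the consequent the one ending more conclusively (perfect authentic cadence, phrase 2); the consequent is mm. 3–4.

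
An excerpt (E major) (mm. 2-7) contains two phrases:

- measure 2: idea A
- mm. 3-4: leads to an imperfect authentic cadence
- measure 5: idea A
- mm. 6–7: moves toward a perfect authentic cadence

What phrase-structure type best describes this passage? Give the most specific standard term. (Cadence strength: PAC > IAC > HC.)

parallel period

Phrase 1 ends with an imperfect authentic cadence (weaker) and phrase 2 with a perfect authentic cadence (stronger): antecedent + consequent = a period.
The two phrases open with the same material (A / A), so the period is parallel.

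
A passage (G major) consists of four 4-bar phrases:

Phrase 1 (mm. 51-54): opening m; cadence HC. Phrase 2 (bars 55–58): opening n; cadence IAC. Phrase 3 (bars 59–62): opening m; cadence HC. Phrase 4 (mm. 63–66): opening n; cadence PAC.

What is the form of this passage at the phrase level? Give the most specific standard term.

parallel double period

Four phrases in two halves: the first half (mm. 51–58) ends with an imperfect authentic cadence, the second (mm. 59–66) with a perfect authentic cadence — a large antecedent–consequent pair, i.e. a double period.
Phrase 3 begins with the same material as phrase 1, making it parallel.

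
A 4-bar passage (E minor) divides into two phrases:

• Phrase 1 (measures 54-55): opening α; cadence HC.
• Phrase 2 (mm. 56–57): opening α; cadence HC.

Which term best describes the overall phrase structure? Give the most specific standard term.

Both phrases have the same opening (α) and the same cadence (half cadence): the second is a restatement, not a consequent, so this is a repeated phrase rather than a period.

repeated phrase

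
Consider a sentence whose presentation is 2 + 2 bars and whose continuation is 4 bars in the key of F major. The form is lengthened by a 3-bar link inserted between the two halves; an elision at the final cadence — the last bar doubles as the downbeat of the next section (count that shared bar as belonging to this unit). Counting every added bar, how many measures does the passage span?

Basic sentence: 2 + 2 + 4 = 8 bars.
8 (basic form) + 3 (link) = 11.
The elision shares a bar with the next section but does not change this unit's count.

11 measures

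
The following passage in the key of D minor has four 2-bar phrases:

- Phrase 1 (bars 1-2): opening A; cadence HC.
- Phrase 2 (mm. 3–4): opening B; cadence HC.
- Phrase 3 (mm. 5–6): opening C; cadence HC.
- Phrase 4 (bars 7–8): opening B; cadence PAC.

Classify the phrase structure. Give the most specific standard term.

contrasting double period

Four phrases in two halves: the first half (bars 1–4) ends with a half cadence, the second (mm. 5–8) with a perfect authentic cadence — a large antecedent–consequent pair, i.e. a double period.
Phrase 3 begins with different material from phrase 1, making it contrasting.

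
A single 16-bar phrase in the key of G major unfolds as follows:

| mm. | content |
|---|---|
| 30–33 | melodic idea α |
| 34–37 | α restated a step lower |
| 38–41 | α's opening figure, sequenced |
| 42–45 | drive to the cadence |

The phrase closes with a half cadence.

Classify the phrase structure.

sentence

Basic idea (bars 30–33) + its repetition (measures 34-37) form the presentation; fragmentation and cadence (mm. 38–45) form the continuation — the 16-bar whole is a sentence.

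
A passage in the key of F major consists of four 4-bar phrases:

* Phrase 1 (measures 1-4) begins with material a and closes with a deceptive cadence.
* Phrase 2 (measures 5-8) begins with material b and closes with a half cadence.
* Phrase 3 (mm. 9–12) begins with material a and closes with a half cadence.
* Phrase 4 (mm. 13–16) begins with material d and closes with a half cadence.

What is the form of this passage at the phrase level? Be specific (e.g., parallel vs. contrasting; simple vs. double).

Phrase 4 ends with a half cadence, no stronger than phrase 2's half cadence, so the four phrases do not form a double period; nor do phrases 3–4 duplicate 1–2, so it is not a repeated period. With no phrase reaching a conclusive cadence, the passage is a phrase group.

phrase group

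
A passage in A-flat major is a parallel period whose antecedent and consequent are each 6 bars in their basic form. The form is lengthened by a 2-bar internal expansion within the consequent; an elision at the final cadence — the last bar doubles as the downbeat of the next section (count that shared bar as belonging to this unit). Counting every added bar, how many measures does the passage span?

Basic parallel period: 6 + 6 = 12 bars.
12 (basic form) + 2 (internal expansion) = 14.
The elision shares a bar with the next section but does not change this unit's count.

14 measures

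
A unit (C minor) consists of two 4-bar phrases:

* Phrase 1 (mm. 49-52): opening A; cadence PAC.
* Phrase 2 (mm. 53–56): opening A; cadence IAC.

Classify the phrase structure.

phrase group

The second phrase closes with an imperfect authentic cadence, which is not stronger than the first phrase's perfect authentic cadence; without a weak→strong cadential pair there is no antecedent–consequent relationship, so this is a phrase group rather than a period.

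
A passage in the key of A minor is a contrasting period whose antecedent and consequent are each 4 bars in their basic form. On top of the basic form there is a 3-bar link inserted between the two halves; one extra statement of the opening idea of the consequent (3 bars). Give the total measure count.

Basic contrasting period: 4 + 4 = 8 bars.
8 (basic form) + 3 (link) + 3 (extra statement) = 14.

14 measures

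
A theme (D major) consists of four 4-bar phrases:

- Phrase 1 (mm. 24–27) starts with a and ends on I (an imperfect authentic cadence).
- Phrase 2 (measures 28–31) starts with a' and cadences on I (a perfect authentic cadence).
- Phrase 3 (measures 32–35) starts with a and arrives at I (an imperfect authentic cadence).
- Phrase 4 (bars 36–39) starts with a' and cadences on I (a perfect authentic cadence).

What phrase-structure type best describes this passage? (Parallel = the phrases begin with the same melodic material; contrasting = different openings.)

repeated period

The cadence pattern IAC–PAC–IAC–PAC is weak–strong twice, and phrases 3–4 restate phrases 1–2: a period heard twice, not a double period (which would end weakly at phrase 2).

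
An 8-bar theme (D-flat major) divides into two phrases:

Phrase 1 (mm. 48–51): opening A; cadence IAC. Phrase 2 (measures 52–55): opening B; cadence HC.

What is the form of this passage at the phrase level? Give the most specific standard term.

The second phrase closes with a half cadence, which is not stronger than the first phrase's imperfect authentic cadence; without a weak→strong cadential pair there is no antecedent–consequent relationship, so this is a phrase group rather than a period.

phrase group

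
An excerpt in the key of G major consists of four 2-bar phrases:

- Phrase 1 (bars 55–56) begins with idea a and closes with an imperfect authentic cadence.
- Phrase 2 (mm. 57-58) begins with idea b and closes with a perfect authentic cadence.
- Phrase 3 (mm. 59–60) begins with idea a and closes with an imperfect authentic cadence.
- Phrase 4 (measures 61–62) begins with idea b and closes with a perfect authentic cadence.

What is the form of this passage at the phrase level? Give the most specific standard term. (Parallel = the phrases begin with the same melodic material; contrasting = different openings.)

The cadence pattern IAC–PAC–IAC–PAC is weak–strong twice, and phrases 3–4 restate phrases 1–2: a period heard twice, not a double period (which would end weakly at phrase 2).

repeated period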